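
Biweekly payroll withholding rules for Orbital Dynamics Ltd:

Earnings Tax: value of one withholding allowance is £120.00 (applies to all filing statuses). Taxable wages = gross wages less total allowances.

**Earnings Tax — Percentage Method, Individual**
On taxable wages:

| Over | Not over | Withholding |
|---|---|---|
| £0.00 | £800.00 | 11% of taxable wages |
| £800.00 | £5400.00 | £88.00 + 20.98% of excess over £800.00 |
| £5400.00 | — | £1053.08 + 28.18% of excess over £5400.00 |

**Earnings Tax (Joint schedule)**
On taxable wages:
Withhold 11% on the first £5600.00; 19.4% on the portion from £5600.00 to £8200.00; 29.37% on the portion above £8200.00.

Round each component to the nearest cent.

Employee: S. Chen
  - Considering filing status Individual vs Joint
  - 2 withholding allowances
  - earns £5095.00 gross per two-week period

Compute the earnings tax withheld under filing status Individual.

Earnings Tax (Individual): taxable = £5095.00 − 2×£120.00 = £4855.00
  £88.00 + 20.98% × (£4855.00 − £800.00) = £88.00 + 20.98% × £4055.00 = £938.74

£938.74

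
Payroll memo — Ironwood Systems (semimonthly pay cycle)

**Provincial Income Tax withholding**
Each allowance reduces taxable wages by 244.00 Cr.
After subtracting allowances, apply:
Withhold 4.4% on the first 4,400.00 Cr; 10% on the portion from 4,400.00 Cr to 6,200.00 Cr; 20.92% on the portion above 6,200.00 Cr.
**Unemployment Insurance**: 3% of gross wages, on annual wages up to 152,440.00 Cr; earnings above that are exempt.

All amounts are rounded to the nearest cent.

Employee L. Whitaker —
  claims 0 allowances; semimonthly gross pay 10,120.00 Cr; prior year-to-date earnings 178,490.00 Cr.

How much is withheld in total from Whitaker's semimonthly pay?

1,193.66 Cr

Provincial Income Tax: taxable = 10,120.00 Cr
  373.60 Cr + 20.92% × (10,120.00 Cr − 6,200.00 Cr) = 373.60 Cr + 20.92% × 3,920.00 Cr = 1,193.66 Cr
Unemployment Insurance: YTD 178,490.00 Cr ≥ cap 152,440.00 Cr → 0.00 Cr
Total: 1,193.66 Cr + 0.00 Cr = 1,193.66 Cr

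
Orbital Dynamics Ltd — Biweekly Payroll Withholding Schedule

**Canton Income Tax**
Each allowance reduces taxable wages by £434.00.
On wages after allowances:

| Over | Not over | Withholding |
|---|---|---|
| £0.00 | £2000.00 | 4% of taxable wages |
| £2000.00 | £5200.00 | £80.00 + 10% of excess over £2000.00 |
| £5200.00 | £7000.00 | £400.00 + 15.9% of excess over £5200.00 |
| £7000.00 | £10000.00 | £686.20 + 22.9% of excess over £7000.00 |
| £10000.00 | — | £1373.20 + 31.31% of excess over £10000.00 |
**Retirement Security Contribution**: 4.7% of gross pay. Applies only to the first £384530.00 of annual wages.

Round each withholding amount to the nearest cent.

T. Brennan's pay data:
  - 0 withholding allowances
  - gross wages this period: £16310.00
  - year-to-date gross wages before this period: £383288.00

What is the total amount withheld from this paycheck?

£3407.23

Canton Income Tax: taxable = £16310.00
  £1373.20 + 31.31% × (£16310.00 − £10000.00) = £1373.20 + 31.31% × £6310.00 = £3348.86
Retirement Security Contribution: cap £384530.00 − YTD £383288.00 = £1242.00 subject; 4.7% × £1242.00 = £58.37
Total: £3348.86 + £58.37 = £3407.23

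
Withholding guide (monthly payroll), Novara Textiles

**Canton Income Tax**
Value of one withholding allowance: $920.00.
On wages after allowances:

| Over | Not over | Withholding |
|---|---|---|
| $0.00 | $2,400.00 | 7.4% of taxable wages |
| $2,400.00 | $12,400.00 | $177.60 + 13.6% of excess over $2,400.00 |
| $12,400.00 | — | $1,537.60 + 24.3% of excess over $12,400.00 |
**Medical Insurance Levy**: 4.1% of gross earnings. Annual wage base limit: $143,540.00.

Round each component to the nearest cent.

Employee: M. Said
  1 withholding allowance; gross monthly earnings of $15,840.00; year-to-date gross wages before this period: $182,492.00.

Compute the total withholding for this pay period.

Canton Income Tax: taxable = $15,840.00 − 1×$920.00 = $14,920.00
  $1,537.60 + 24.3% × ($14,920.00 − $12,400.00) = $1,537.60 + 24.3% × $2,520.00 = $2,149.96
Medical Insurance Levy: YTD $182,492.00 ≥ cap $143,540.00 → $0.00
Total: $2,149.96 + $0.00 = $2,149.96

$2,149.96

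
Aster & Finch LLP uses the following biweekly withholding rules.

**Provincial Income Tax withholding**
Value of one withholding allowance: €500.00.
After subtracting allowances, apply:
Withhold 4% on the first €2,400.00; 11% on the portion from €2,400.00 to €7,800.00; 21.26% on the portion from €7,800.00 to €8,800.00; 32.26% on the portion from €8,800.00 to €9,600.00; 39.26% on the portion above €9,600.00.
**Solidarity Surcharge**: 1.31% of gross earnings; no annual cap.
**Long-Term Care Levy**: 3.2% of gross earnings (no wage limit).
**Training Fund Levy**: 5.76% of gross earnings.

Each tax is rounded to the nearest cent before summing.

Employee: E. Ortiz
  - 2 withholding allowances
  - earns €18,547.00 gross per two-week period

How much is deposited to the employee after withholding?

€12,361.55

Provincial Income Tax: taxable = €18,547.00 − 2×€500.00 = €17,547.00
  €1,160.68 + 39.26% × (€17,547.00 − €9,600.00) = €1,160.68 + 39.26% × €7,947.00 = €4,280.67
Solidarity Surcharge: 1.31% × €18,547.00 = €242.97
Long-Term Care Levy: 3.2% × €18,547.00 = €593.50
Training Fund Levy: 5.76% × €18,547.00 = €1,068.31
Total withheld: €4,280.67 + €242.97 + €593.50 + €1,068.31 = €6,185.45
Net pay: €18,547.00 − €6,185.45 = €12,361.55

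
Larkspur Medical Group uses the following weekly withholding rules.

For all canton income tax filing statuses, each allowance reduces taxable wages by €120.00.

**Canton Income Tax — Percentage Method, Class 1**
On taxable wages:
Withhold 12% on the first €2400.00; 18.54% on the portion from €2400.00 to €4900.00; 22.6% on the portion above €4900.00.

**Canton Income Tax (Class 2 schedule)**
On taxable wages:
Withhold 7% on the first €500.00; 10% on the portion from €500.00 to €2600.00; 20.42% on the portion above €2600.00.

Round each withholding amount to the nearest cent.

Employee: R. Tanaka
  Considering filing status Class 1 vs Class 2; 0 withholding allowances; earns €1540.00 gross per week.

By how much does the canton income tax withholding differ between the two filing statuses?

€45.80

Canton Income Tax (Class 1): taxable = €1540.00
  12% × €1540.00 = €184.80
Canton Income Tax (Class 2): taxable = €1540.00
  €35.00 + 10% × (€1540.00 − €500.00) = €35.00 + 10% × €1040.00 = €139.00
Difference: |€184.80 − €139.00| = €45.80 (higher under Class 1)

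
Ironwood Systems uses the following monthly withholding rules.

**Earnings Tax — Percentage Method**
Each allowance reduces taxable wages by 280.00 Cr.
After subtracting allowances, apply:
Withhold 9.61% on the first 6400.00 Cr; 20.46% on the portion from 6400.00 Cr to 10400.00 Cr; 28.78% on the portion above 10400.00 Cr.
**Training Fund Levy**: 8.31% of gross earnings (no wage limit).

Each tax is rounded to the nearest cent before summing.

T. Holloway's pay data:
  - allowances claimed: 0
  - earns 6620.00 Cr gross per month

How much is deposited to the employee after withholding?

5409.83 Cr

Earnings Tax: taxable = 6620.00 Cr
  615.04 Cr + 20.46% × (6620.00 Cr − 6400.00 Cr) = 615.04 Cr + 20.46% × 220.00 Cr = 660.05 Cr
Training Fund Levy: 8.31% × 6620.00 Cr = 550.12 Cr
Total withheld: 660.05 Cr + 550.12 Cr = 1210.17 Cr
Net pay: 6620.00 Cr − 1210.17 Cr = 5409.83 Cr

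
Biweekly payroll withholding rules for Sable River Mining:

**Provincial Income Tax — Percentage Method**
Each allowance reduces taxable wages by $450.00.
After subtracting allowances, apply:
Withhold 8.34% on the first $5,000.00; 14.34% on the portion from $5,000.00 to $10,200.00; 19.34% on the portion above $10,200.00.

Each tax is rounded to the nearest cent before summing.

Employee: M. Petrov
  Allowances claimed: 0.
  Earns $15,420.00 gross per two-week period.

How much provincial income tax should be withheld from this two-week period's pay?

$2,172.23

Provincial Income Tax: taxable = $15,420.00
  $1,162.68 + 19.34% × ($15,420.00 − $10,200.00) = $1,162.68 + 19.34% × $5,220.00 = $2,172.23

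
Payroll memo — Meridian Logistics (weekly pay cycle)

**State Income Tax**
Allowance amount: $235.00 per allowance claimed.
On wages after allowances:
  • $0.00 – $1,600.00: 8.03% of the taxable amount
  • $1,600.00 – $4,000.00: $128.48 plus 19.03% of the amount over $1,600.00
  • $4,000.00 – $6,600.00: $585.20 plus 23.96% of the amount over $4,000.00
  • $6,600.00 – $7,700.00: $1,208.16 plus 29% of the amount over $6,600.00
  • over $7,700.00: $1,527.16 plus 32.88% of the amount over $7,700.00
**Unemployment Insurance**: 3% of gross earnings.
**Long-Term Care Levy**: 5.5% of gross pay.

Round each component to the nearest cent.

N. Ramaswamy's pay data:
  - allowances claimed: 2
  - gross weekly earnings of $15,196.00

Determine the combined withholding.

State Income Tax: taxable = $15,196.00 − 2×$235.00 = $14,726.00
  $1,527.16 + 32.88% × ($14,726.00 − $7,700.00) = $1,527.16 + 32.88% × $7,026.00 = $3,837.31
Unemployment Insurance: 3% × $15,196.00 = $455.88
Long-Term Care Levy: 5.5% × $15,196.00 = $835.78
Total: $3,837.31 + $455.88 + $835.78 = $5,128.97

$5,128.97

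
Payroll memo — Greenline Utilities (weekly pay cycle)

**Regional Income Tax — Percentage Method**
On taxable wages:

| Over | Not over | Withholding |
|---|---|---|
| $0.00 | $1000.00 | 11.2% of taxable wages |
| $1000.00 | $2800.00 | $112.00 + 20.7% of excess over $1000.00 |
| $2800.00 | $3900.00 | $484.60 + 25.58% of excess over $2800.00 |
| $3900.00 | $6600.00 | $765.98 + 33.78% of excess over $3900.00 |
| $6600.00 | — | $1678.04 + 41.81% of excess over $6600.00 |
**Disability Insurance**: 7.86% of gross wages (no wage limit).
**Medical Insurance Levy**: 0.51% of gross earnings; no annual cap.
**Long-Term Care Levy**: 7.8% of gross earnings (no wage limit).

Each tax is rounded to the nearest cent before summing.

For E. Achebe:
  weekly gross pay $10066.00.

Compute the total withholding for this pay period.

Regional Income Tax: taxable = $10066.00
  $1678.04 + 41.81% × ($10066.00 − $6600.00) = $1678.04 + 41.81% × $3466.00 = $3127.17
Disability Insurance: 7.86% × $10066.00 = $791.19
Medical Insurance Levy: 0.51% × $10066.00 = $51.34
Long-Term Care Levy: 7.8% × $10066.00 = $785.15
Total: $3127.17 + $791.19 + $51.34 + $785.15 = $4754.85

$4754.85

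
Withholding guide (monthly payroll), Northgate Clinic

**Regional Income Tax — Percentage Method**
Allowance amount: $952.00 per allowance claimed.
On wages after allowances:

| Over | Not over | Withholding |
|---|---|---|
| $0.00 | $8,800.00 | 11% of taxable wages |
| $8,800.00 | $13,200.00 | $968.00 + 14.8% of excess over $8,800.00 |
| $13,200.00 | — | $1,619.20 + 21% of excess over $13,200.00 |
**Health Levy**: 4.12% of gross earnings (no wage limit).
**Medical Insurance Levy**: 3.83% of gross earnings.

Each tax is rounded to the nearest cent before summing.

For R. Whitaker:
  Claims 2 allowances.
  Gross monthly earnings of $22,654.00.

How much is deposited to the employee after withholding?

Regional Income Tax: taxable = $22,654.00 − 2×$952.00 = $20,750.00
  $1,619.20 + 21% × ($20,750.00 − $13,200.00) = $1,619.20 + 21% × $7,550.00 = $3,204.70
Health Levy: 4.12% × $22,654.00 = $933.34
Medical Insurance Levy: 3.83% × $22,654.00 = $867.65
Total withheld: $3,204.70 + $933.34 + $867.65 = $5,005.69
Net pay: $22,654.00 − $5,005.69 = $17,648.31

$17,648.31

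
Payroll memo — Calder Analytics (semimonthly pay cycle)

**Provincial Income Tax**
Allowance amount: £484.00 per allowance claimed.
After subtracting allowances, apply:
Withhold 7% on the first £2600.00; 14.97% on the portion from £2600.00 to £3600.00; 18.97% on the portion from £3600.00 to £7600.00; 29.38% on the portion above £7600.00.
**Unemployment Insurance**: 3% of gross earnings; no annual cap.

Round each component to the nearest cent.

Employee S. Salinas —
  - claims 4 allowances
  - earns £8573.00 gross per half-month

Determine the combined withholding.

Provincial Income Tax: taxable = £8573.00 − 4×£484.00 = £6637.00
  £331.70 + 18.97% × (£6637.00 − £3600.00) = £331.70 + 18.97% × £3037.00 = £907.82
Unemployment Insurance: 3% × £8573.00 = £257.19
Total: £907.82 + £257.19 = £1165.01

£1165.01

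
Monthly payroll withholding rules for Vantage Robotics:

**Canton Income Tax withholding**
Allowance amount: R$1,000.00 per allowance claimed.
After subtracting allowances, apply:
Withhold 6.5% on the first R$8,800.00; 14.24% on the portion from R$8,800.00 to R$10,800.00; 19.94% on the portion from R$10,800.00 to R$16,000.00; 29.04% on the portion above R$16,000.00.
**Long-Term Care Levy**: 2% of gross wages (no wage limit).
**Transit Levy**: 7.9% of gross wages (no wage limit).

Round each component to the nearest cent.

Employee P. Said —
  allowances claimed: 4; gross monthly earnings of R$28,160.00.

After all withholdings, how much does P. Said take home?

R$21,108.82

Canton Income Tax: taxable = R$28,160.00 − 4×R$1,000.00 = R$24,160.00
  R$1,893.68 + 29.04% × (R$24,160.00 − R$16,000.00) = R$1,893.68 + 29.04% × R$8,160.00 = R$4,263.34
Long-Term Care Levy: 2% × R$28,160.00 = R$563.20
Transit Levy: 7.9% × R$28,160.00 = R$2,224.64
Total withheld: R$4,263.34 + R$563.20 + R$2,224.64 = R$7,051.18
Net pay: R$28,160.00 − R$7,051.18 = R$21,108.82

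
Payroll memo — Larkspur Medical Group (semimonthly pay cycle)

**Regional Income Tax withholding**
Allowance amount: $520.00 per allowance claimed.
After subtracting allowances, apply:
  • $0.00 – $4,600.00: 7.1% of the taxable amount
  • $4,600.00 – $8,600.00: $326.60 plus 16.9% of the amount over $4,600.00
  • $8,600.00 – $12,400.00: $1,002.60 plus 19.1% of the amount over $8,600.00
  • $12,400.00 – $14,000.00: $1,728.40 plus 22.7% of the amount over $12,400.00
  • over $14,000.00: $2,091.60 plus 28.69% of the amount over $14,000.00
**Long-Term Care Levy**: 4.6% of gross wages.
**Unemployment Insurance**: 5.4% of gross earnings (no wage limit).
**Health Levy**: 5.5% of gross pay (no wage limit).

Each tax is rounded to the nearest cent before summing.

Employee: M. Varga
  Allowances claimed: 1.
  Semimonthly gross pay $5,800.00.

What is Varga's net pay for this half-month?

Regional Income Tax: taxable = $5,800.00 − 1×$520.00 = $5,280.00
  $326.60 + 16.9% × ($5,280.00 − $4,600.00) = $326.60 + 16.9% × $680.00 = $441.52
Long-Term Care Levy: 4.6% × $5,800.00 = $266.80
Unemployment Insurance: 5.4% × $5,800.00 = $313.20
Health Levy: 5.5% × $5,800.00 = $319.00
Total withheld: $441.52 + $266.80 + $313.20 + $319.00 = $1,340.52
Net pay: $5,800.00 − $1,340.52 = $4,459.48

$4,459.48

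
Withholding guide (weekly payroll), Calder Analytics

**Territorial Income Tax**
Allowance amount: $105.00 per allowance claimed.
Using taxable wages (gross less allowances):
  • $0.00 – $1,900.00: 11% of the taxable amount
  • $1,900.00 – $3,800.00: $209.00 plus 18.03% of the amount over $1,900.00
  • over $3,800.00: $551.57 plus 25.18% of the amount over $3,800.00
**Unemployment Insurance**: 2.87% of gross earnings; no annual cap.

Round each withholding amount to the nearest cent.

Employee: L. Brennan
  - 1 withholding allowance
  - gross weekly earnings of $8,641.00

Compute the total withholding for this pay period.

$1,992.09

Territorial Income Tax: taxable = $8,641.00 − 1×$105.00 = $8,536.00
  $551.57 + 25.18% × ($8,536.00 − $3,800.00) = $551.57 + 25.18% × $4,736.00 = $1,744.09
Unemployment Insurance: 2.87% × $8,641.00 = $248.00
Total: $1,744.09 + $248.00 = $1,992.09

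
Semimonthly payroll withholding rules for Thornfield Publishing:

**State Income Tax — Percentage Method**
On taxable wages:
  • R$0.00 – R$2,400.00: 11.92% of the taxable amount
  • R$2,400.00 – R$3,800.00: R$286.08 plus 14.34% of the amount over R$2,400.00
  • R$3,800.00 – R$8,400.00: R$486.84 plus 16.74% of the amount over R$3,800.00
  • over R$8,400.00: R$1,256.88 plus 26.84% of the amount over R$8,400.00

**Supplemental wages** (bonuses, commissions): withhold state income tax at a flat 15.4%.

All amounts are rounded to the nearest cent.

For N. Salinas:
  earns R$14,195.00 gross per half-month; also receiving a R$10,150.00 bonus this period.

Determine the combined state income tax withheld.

R$4,375.36

State Income Tax: taxable = R$14,195.00
  R$1,256.88 + 26.84% × (R$14,195.00 − R$8,400.00) = R$1,256.88 + 26.84% × R$5,795.00 = R$2,812.26
Supplemental (15.4% flat on bonus): 15.4% × R$10,150.00 = R$1,563.10
Total state income tax: R$2,812.26 + R$1,563.10 = R$4,375.36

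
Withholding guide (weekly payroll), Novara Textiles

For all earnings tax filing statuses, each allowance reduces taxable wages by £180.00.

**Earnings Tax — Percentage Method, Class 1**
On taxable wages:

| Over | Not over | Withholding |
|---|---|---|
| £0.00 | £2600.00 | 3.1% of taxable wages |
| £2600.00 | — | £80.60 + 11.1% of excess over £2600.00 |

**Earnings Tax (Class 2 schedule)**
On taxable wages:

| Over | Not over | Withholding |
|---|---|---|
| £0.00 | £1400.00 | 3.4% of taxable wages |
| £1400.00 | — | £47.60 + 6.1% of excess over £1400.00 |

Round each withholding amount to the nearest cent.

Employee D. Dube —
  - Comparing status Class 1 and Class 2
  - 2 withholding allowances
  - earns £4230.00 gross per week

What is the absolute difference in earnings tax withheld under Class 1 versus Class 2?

Earnings Tax (Class 1): taxable = £4230.00 − 2×£180.00 = £3870.00
  £80.60 + 11.1% × (£3870.00 − £2600.00) = £80.60 + 11.1% × £1270.00 = £221.57
Earnings Tax (Class 2): taxable = £4230.00 − 2×£180.00 = £3870.00
  £47.60 + 6.1% × (£3870.00 − £1400.00) = £47.60 + 6.1% × £2470.00 = £198.27
Difference: |£221.57 − £198.27| = £23.30 (higher under Class 1)

£23.30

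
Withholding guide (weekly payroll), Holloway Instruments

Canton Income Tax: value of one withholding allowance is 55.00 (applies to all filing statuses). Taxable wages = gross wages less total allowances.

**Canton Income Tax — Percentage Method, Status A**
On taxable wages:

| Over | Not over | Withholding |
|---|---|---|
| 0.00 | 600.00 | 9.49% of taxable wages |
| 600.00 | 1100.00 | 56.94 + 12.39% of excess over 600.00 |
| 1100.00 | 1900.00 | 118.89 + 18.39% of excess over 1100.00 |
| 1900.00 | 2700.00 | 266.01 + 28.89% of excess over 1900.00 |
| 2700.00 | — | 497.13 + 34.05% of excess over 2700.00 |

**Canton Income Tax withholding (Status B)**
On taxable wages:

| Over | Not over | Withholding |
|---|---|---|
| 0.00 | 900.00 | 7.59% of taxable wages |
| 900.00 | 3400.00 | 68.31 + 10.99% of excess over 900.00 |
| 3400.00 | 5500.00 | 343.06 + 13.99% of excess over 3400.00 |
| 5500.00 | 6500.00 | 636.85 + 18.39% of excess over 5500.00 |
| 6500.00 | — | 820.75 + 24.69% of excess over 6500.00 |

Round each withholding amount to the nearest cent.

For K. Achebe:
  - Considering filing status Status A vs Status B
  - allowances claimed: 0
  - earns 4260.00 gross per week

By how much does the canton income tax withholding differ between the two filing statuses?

Canton Income Tax (Status A): taxable = 4260.00
  497.13 + 34.05% × (4260.00 − 2700.00) = 497.13 + 34.05% × 1560.00 = 1028.31
Canton Income Tax (Status B): taxable = 4260.00
  343.06 + 13.99% × (4260.00 − 3400.00) = 343.06 + 13.99% × 860.00 = 463.37
Difference: |1028.31 − 463.37| = 564.94 (higher under Status A)

564.94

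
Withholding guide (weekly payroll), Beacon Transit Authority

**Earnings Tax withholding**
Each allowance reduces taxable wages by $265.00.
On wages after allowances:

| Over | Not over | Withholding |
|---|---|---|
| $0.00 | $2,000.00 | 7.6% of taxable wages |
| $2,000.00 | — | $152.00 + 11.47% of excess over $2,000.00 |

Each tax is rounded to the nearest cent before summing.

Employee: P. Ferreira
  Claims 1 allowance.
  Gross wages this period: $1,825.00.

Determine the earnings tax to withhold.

$118.56

Earnings Tax: taxable = $1,825.00 − 1×$265.00 = $1,560.00
  7.6% × $1,560.00 = $118.56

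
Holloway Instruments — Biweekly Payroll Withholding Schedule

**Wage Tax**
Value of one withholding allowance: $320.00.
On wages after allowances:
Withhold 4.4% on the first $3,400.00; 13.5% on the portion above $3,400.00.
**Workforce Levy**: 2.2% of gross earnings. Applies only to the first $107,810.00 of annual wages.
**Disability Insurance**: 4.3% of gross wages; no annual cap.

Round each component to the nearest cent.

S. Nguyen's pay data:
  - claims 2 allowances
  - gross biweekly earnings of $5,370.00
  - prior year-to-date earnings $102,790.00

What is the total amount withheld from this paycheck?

$670.50

Wage Tax: taxable = $5,370.00 − 2×$320.00 = $4,730.00
  $149.60 + 13.5% × ($4,730.00 − $3,400.00) = $149.60 + 13.5% × $1,330.00 = $329.15
Workforce Levy: cap $107,810.00 − YTD $102,790.00 = $5,020.00 subject; 2.2% × $5,020.00 = $110.44
Disability Insurance: 4.3% × $5,370.00 = $230.91
Total: $329.15 + $110.44 + $230.91 = $670.50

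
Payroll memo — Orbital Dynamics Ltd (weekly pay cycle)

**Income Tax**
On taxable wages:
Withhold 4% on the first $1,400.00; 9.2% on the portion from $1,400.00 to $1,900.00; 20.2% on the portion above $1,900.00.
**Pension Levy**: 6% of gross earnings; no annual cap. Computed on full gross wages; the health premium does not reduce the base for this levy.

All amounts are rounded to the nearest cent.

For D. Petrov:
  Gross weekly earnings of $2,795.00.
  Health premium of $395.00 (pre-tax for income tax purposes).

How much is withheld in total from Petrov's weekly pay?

$370.70

Income Tax: taxable = $2,795.00 − $395.00 = $2,400.00
  $102.00 + 20.2% × ($2,400.00 − $1,900.00) = $102.00 + 20.2% × $500.00 = $203.00
Pension Levy: 6% × $2,795.00 = $167.70
Total: $203.00 + $167.70 = $370.70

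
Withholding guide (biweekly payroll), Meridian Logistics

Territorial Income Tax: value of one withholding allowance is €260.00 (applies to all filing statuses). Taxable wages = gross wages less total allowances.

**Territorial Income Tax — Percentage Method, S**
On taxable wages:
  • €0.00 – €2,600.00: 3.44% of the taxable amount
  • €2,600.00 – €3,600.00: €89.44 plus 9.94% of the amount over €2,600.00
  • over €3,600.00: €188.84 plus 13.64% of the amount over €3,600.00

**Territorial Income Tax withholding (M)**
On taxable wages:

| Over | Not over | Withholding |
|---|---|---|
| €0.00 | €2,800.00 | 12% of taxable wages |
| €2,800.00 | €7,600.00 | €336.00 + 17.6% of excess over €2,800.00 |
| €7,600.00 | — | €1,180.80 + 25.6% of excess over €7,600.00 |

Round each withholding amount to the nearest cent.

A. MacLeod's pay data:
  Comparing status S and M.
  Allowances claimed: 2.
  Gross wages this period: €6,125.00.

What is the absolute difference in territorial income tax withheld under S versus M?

Territorial Income Tax (S): taxable = €6,125.00 − 2×€260.00 = €5,605.00
  €188.84 + 13.64% × (€5,605.00 − €3,600.00) = €188.84 + 13.64% × €2,005.00 = €462.32
Territorial Income Tax (M): taxable = €6,125.00 − 2×€260.00 = €5,605.00
  €336.00 + 17.6% × (€5,605.00 − €2,800.00) = €336.00 + 17.6% × €2,805.00 = €829.68
Difference: |€462.32 − €829.68| = €367.36 (higher under M)

€367.36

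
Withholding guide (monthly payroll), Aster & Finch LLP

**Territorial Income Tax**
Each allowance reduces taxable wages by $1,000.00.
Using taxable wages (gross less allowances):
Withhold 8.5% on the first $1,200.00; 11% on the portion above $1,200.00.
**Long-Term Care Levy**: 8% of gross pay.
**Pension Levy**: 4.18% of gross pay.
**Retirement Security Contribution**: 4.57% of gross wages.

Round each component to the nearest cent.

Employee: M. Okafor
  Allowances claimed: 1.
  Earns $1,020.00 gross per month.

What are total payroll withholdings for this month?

$172.55

Territorial Income Tax: taxable = $1,020.00 − 1×$1,000.00 = $20.00
  8.5% × $20.00 = $1.70
Long-Term Care Levy: 8% × $1,020.00 = $81.60
Pension Levy: 4.18% × $1,020.00 = $42.64
Retirement Security Contribution: 4.57% × $1,020.00 = $46.61
Total: $1.70 + $81.60 + $42.64 + $46.61 = $172.55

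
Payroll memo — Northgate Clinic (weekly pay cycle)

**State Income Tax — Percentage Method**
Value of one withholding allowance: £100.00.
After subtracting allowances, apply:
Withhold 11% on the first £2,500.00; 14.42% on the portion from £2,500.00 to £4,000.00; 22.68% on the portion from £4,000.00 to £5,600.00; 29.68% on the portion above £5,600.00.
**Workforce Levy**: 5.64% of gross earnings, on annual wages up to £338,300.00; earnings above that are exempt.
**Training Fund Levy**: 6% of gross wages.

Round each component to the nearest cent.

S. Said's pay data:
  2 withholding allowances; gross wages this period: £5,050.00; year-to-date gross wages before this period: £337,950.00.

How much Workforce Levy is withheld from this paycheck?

£19.74

Workforce Levy: cap £338,300.00 − YTD £337,950.00 = £350.00 subject; 5.64% × £350.00 = £19.74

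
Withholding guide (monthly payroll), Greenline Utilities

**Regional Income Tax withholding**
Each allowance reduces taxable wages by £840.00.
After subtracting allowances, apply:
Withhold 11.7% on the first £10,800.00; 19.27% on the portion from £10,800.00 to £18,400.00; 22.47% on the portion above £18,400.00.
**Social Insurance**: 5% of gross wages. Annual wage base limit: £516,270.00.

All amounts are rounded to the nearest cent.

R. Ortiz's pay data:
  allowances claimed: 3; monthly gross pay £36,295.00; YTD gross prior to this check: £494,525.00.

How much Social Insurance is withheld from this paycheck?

£1,087.25

Social Insurance: cap £516,270.00 − YTD £494,525.00 = £21,745.00 subject; 5% × £21,745.00 = £1,087.25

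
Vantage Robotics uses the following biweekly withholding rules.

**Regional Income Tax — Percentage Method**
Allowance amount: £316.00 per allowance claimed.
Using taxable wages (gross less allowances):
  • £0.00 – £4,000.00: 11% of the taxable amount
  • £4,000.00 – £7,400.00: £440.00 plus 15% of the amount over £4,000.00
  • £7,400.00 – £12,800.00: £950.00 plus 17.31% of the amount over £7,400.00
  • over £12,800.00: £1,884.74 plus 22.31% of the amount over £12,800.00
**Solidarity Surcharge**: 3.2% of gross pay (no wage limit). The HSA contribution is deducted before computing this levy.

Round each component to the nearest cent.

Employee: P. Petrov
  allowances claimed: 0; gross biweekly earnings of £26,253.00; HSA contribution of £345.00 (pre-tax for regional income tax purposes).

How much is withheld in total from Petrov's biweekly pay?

£5,638.19

Regional Income Tax: taxable = £26,253.00 − £345.00 = £25,908.00
  £1,884.74 + 22.31% × (£25,908.00 − £12,800.00) = £1,884.74 + 22.31% × £13,108.00 = £4,809.13
Solidarity Surcharge: 3.2% × £25,908.00 = £829.06
Total: £4,809.13 + £829.06 = £5,638.19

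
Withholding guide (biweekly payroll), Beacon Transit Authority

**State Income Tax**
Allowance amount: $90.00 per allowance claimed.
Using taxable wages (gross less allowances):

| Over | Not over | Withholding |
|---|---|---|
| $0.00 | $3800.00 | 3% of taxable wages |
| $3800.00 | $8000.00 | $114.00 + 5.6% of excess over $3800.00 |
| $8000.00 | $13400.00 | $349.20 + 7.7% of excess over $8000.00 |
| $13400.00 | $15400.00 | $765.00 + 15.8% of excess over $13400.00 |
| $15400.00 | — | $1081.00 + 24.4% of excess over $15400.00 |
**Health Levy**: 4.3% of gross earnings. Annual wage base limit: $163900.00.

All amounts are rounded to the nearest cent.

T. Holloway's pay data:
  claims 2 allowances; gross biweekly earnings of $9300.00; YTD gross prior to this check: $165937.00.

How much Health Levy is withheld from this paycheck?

Health Levy: YTD $165937.00 ≥ cap $163900.00 → $0.00

$0.00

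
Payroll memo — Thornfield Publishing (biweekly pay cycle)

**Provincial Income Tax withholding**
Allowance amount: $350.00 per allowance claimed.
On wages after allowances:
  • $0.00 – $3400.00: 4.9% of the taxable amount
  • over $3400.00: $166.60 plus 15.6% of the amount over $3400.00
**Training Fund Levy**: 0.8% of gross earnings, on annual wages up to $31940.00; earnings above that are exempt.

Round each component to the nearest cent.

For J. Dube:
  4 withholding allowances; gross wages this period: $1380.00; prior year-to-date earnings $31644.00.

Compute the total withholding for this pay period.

Provincial Income Tax: taxable = $1380.00 − 4×$350.00 = $-20.00
  Taxable ≤ 0 → $0.00
Training Fund Levy: cap $31940.00 − YTD $31644.00 = $296.00 subject; 0.8% × $296.00 = $2.37
Total: $0.00 + $2.37 = $2.37

$2.37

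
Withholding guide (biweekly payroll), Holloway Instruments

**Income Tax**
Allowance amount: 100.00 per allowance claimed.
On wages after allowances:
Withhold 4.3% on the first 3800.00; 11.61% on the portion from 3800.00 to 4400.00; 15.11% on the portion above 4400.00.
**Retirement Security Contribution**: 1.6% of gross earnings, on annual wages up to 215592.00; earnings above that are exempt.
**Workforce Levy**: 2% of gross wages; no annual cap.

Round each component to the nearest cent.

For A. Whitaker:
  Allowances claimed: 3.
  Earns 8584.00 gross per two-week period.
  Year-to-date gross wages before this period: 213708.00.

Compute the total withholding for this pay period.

Income Tax: taxable = 8584.00 − 3×100.00 = 8284.00
  233.06 + 15.11% × (8284.00 − 4400.00) = 233.06 + 15.11% × 3884.00 = 819.93
Retirement Security Contribution: cap 215592.00 − YTD 213708.00 = 1884.00 subject; 1.6% × 1884.00 = 30.14
Workforce Levy: 2% × 8584.00 = 171.68
Total: 819.93 + 30.14 + 171.68 = 1021.75

1021.75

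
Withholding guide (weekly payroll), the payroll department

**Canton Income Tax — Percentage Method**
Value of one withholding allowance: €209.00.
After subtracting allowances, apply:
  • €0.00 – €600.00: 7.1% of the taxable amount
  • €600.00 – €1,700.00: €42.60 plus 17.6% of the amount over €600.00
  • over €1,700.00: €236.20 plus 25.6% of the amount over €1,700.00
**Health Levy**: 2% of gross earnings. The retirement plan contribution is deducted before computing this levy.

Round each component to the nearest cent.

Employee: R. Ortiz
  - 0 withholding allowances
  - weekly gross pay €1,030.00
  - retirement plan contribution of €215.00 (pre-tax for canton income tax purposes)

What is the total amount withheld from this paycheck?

Canton Income Tax: taxable = €1,030.00 − €215.00 = €815.00
  €42.60 + 17.6% × (€815.00 − €600.00) = €42.60 + 17.6% × €215.00 = €80.44
Health Levy: 2% × €815.00 = €16.30
Total: €80.44 + €16.30 = €96.74

€96.74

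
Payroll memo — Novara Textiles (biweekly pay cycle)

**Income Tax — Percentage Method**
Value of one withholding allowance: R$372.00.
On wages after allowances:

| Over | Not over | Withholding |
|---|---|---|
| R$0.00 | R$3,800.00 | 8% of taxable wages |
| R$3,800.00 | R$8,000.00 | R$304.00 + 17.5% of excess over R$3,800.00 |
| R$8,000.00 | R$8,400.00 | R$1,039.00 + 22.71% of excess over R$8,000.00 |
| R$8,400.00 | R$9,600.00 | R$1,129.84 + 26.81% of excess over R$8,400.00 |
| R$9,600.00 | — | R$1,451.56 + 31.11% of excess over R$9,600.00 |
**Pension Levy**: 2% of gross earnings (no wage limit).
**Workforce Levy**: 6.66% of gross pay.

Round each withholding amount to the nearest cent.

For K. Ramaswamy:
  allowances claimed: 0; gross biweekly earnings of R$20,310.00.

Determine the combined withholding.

R$6,542.29

Income Tax: taxable = R$20,310.00
  R$1,451.56 + 31.11% × (R$20,310.00 − R$9,600.00) = R$1,451.56 + 31.11% × R$10,710.00 = R$4,783.44
Pension Levy: 2% × R$20,310.00 = R$406.20
Workforce Levy: 6.66% × R$20,310.00 = R$1,352.65
Total: R$4,783.44 + R$406.20 + R$1,352.65 = R$6,542.29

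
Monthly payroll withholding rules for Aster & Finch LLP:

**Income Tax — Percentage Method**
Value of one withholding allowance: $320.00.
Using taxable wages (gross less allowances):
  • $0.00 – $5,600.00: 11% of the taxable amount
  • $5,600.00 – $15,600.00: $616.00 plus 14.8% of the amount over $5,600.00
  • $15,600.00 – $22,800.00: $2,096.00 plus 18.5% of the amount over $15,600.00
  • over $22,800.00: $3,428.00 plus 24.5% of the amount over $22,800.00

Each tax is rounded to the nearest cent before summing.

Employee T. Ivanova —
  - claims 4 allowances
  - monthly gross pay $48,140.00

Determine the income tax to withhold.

Income Tax: taxable = $48,140.00 − 4×$320.00 = $46,860.00
  $3,428.00 + 24.5% × ($46,860.00 − $22,800.00) = $3,428.00 + 24.5% × $24,060.00 = $9,322.70

$9,322.70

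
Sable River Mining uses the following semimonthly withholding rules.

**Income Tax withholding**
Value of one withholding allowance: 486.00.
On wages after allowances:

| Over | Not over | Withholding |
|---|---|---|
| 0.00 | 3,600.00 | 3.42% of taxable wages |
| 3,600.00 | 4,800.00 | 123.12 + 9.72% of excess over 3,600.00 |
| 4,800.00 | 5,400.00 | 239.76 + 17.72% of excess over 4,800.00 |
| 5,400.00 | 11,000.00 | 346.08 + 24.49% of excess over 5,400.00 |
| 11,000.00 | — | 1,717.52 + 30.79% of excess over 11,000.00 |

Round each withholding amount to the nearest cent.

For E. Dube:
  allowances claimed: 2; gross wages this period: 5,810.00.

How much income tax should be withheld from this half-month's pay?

Income Tax: taxable = 5,810.00 − 2×486.00 = 4,838.00
  239.76 + 17.72% × (4,838.00 − 4,800.00) = 239.76 + 17.72% × 38.00 = 246.49

246.49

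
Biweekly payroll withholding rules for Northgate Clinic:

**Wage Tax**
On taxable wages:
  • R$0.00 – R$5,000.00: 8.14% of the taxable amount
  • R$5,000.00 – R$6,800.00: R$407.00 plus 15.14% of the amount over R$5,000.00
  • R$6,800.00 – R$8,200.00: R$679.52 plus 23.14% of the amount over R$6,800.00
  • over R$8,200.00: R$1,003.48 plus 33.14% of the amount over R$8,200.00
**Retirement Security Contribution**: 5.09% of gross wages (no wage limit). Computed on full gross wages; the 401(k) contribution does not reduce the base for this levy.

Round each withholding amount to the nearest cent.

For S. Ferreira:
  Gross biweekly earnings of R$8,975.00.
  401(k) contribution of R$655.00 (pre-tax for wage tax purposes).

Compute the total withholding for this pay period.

R$1,500.08

Wage Tax: taxable = R$8,975.00 − R$655.00 = R$8,320.00
  R$1,003.48 + 33.14% × (R$8,320.00 − R$8,200.00) = R$1,003.48 + 33.14% × R$120.00 = R$1,043.25
Retirement Security Contribution: 5.09% × R$8,975.00 = R$456.83
Total: R$1,043.25 + R$456.83 = R$1,500.08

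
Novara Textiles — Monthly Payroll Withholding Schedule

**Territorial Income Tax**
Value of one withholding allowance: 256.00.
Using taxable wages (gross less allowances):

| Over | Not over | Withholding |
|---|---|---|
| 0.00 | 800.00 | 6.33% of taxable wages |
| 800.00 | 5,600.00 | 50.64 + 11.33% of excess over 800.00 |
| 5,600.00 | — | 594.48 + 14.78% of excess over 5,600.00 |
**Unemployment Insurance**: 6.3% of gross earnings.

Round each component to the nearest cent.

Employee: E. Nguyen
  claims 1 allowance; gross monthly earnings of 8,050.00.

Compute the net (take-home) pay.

Territorial Income Tax: taxable = 8,050.00 − 1×256.00 = 7,794.00
  594.48 + 14.78% × (7,794.00 − 5,600.00) = 594.48 + 14.78% × 2,194.00 = 918.75
Unemployment Insurance: 6.3% × 8,050.00 = 507.15
Total withheld: 918.75 + 507.15 = 1,425.90
Net pay: 8,050.00 − 1,425.90 = 6,624.10

6,624.10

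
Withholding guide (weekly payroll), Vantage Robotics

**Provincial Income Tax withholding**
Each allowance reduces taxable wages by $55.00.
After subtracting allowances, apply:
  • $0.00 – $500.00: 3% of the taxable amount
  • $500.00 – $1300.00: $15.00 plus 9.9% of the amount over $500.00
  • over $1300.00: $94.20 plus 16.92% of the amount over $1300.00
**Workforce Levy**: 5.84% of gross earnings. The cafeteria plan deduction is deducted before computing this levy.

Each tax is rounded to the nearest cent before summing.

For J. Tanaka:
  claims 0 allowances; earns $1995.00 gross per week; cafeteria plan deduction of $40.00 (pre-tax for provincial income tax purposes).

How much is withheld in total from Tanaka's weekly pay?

$319.20

Provincial Income Tax: taxable = $1995.00 − $40.00 = $1955.00
  $94.20 + 16.92% × ($1955.00 − $1300.00) = $94.20 + 16.92% × $655.00 = $205.03
Workforce Levy: 5.84% × $1955.00 = $114.17
Total: $205.03 + $114.17 = $319.20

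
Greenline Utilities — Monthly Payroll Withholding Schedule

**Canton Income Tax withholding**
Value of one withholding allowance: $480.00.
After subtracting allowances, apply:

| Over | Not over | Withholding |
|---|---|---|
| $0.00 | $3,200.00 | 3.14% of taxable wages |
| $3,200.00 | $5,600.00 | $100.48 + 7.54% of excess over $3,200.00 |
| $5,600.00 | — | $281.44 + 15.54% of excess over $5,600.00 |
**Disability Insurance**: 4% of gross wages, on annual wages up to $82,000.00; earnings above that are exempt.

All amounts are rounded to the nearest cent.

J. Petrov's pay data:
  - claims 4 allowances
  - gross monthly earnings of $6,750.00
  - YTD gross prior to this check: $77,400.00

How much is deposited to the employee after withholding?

$6,342.62

Canton Income Tax: taxable = $6,750.00 − 4×$480.00 = $4,830.00
  $100.48 + 7.54% × ($4,830.00 − $3,200.00) = $100.48 + 7.54% × $1,630.00 = $223.38
Disability Insurance: cap $82,000.00 − YTD $77,400.00 = $4,600.00 subject; 4% × $4,600.00 = $184.00
Total withheld: $223.38 + $184.00 = $407.38
Net pay: $6,750.00 − $407.38 = $6,342.62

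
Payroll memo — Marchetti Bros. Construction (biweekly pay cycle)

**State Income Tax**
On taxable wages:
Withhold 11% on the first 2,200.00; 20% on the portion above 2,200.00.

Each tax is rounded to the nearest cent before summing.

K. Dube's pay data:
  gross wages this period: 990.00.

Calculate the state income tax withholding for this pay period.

State Income Tax: taxable = 990.00
  11% × 990.00 = 108.90

108.90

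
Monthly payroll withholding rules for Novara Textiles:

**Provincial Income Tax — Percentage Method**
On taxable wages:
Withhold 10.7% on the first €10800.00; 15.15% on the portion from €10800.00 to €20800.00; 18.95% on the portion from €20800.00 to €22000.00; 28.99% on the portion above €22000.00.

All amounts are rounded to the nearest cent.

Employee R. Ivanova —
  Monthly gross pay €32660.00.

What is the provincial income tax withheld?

€5988.33

Provincial Income Tax: taxable = €32660.00
  €2898.00 + 28.99% × (€32660.00 − €22000.00) = €2898.00 + 28.99% × €10660.00 = €5988.33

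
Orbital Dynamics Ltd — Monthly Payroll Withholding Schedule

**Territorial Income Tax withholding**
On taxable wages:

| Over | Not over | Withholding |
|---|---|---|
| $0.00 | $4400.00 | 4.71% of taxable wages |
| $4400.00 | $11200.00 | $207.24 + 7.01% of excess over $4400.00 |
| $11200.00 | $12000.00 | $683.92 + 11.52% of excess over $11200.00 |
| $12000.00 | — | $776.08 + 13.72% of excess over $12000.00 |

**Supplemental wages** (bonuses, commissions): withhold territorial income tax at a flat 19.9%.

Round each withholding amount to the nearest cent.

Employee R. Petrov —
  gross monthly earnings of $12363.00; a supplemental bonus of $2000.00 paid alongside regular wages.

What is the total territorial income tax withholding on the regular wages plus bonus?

Territorial Income Tax: taxable = $12363.00
  $776.08 + 13.72% × ($12363.00 − $12000.00) = $776.08 + 13.72% × $363.00 = $825.88
Supplemental (19.9% flat on bonus): 19.9% × $2000.00 = $398.00
Total territorial income tax: $825.88 + $398.00 = $1223.88

$1223.88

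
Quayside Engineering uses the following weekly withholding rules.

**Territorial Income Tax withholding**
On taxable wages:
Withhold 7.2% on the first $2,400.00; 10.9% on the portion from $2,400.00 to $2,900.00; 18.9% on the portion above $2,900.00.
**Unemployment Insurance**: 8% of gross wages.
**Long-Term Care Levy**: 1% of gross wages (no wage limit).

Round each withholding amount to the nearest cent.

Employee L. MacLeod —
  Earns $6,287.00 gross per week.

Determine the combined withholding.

$1,433.27

Territorial Income Tax: taxable = $6,287.00
  $227.30 + 18.9% × ($6,287.00 − $2,900.00) = $227.30 + 18.9% × $3,387.00 = $867.44
Unemployment Insurance: 8% × $6,287.00 = $502.96
Long-Term Care Levy: 1% × $6,287.00 = $62.87
Total: $867.44 + $502.96 + $62.87 = $1,433.27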